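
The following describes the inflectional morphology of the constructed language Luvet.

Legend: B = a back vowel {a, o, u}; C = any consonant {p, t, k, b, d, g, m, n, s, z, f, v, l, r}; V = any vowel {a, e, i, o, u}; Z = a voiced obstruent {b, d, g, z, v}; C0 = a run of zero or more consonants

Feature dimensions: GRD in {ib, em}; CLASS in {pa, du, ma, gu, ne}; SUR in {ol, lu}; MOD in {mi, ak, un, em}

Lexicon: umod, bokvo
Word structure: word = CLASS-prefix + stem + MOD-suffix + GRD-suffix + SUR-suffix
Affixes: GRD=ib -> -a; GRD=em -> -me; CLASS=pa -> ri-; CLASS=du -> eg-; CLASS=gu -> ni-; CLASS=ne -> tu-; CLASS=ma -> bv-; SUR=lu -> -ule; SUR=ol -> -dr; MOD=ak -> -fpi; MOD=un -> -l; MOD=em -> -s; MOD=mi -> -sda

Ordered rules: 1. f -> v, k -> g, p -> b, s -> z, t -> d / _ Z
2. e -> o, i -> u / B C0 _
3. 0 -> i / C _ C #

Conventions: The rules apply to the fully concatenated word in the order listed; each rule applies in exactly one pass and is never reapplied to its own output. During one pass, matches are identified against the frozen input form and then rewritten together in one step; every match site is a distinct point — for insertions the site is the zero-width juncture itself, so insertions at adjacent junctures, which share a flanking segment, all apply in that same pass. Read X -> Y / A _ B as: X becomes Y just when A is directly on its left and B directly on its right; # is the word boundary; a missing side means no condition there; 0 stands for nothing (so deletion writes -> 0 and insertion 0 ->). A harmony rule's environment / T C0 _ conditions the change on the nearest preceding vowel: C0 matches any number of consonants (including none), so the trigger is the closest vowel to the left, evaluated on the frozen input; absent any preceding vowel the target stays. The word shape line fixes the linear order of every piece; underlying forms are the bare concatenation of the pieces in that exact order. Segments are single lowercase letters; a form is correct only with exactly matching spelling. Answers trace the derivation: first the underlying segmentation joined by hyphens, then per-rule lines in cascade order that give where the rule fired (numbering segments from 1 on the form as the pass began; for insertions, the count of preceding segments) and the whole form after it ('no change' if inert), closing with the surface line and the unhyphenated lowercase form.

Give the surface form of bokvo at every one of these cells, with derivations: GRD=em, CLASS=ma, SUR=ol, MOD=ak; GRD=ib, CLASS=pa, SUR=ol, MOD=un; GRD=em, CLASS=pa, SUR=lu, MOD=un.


cell GRD=em, CLASS=ma, SUR=ol, MOD=ak:
underlying: bv-bokvo-fpi-me-dr
1. f -> v, k -> g, p -> b, s -> z, t -> d / _ Z: fires at position(s) 5: bvbogvofpimedr
2. e -> o, i -> u / B C0 _: fires at position(s) 10: bvbogvofpumedr
3. 0 -> i / C _ C #: inserts after position(s) 13: bvbogvofpumedir
surface: bvbogvofpumedir

cell GRD=ib, CLASS=pa, SUR=ol, MOD=un:
underlying: ri-bokvo-l-a-dr
1. f -> v, k -> g, p -> b, s -> z, t -> d / _ Z: fires at position(s) 5: ribogvoladr
2. e -> o, i -> u / B C0 _: no change
3. 0 -> i / C _ C #: inserts after position(s) 10: ribogvoladir
surface: ribogvoladir

cell GRD=em, CLASS=pa, SUR=lu, MOD=un:
underlying: ri-bokvo-l-me-ule
1. f -> v, k -> g, p -> b, s -> z, t -> d / _ Z: fires at position(s) 5: ribogvolmeule
2. e -> o, i -> u / B C0 _: fires at position(s) 10, 13: ribogvolmoulo
3. 0 -> i / C _ C #: no change
surface: ribogvolmoulo


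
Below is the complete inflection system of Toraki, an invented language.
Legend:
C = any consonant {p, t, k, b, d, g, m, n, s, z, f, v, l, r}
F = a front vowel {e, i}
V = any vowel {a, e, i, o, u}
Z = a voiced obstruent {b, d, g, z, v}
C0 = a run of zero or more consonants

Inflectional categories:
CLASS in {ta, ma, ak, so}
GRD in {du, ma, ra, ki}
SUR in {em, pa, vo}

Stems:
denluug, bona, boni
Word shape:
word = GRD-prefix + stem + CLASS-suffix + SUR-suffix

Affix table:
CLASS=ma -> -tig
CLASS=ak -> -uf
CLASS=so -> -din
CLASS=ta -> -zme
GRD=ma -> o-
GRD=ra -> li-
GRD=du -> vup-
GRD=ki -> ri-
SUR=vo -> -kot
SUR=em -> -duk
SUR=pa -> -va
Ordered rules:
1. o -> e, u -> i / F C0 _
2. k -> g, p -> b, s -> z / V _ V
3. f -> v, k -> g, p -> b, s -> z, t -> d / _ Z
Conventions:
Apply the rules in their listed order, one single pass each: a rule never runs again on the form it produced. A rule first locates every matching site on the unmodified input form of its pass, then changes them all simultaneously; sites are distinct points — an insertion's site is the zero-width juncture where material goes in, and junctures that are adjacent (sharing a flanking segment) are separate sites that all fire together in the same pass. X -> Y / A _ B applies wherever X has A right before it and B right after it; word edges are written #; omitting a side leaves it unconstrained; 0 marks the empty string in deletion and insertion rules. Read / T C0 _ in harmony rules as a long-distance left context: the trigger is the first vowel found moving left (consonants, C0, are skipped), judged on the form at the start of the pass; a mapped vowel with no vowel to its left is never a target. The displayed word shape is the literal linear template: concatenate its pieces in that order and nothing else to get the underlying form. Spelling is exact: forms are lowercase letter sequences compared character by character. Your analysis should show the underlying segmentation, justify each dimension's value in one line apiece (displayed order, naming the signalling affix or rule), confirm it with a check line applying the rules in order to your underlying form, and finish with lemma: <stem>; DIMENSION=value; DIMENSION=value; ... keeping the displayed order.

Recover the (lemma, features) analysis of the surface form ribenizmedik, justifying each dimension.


underlying: ri-boni-zme-duk
CLASS=ta - signalled by the affix -zme
GRD=ki - signalled by the affix ri-
SUR=em - signalled by the affix -duk
check: ribonizmeduk -> ribenizmedik -> ribenizmedik -> ribenizmedik
lemma: boni; CLASS=ta; GRD=ki; SUR=em


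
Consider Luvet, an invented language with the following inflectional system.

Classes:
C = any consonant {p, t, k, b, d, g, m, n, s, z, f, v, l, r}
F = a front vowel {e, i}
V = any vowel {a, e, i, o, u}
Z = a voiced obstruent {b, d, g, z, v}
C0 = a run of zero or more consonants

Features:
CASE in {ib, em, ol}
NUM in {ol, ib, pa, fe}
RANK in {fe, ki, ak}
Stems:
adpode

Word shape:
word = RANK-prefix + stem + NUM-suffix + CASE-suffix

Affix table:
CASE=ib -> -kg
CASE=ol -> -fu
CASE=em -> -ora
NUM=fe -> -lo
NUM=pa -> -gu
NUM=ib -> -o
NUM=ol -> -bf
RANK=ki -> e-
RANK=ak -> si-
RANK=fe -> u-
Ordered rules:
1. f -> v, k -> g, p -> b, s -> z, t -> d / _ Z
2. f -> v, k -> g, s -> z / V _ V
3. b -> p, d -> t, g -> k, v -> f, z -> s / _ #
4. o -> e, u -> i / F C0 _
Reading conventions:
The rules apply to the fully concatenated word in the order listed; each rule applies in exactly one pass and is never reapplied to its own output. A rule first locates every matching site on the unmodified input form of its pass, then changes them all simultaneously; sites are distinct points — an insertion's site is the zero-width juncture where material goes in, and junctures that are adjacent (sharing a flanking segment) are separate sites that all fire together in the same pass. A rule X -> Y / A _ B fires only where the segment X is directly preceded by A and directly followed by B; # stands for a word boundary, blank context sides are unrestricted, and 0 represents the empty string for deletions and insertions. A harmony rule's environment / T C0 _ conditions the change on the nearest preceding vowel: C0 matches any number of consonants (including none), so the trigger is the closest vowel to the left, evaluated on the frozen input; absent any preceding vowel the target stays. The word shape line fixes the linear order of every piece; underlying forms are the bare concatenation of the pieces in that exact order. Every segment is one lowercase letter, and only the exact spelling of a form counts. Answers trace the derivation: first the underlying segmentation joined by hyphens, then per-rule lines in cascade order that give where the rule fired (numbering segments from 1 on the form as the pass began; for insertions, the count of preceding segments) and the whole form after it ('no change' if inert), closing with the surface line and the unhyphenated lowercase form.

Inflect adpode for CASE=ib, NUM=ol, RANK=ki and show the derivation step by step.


underlying: e-adpode-bf-kg
1. f -> v, k -> g, p -> b, s -> z, t -> d / _ Z: fires at position(s) 10: eadpodebfgg
2. f -> v, k -> g, s -> z / V _ V: no change
3. b -> p, d -> t, g -> k, v -> f, z -> s / _ #: fires at position(s) 11: eadpodebfgk
4. o -> e, u -> i / F C0 _: no change
surface: eadpodebfgk


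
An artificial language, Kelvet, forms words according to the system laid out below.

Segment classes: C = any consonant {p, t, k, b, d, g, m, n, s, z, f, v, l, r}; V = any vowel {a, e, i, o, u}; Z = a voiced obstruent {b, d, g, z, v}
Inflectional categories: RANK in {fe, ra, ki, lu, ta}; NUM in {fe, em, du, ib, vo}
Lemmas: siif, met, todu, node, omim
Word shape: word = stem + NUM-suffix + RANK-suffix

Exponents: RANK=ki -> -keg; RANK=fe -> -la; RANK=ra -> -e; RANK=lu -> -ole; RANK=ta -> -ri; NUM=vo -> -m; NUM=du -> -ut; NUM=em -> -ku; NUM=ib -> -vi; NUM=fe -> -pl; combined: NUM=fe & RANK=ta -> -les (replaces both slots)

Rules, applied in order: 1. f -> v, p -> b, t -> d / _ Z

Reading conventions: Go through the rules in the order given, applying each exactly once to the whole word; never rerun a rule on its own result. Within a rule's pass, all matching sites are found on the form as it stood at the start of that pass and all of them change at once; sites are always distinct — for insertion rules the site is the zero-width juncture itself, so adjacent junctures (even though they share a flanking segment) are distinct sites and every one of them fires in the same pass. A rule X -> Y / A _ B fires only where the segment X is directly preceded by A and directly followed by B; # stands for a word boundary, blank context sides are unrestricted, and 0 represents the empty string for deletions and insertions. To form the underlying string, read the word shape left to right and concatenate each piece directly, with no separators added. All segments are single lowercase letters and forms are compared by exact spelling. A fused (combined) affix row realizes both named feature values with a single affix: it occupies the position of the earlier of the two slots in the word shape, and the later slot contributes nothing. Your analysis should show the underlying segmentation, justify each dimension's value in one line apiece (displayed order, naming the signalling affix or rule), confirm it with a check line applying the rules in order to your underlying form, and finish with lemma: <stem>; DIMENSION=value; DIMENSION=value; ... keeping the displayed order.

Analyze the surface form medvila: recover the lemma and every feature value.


underlying: met-vi-la
RANK=fe - signalled by the affix -la
NUM=ib - signalled by the affix -vi
check: metvila -> medvila
lemma: met; RANK=fe; NUM=ib


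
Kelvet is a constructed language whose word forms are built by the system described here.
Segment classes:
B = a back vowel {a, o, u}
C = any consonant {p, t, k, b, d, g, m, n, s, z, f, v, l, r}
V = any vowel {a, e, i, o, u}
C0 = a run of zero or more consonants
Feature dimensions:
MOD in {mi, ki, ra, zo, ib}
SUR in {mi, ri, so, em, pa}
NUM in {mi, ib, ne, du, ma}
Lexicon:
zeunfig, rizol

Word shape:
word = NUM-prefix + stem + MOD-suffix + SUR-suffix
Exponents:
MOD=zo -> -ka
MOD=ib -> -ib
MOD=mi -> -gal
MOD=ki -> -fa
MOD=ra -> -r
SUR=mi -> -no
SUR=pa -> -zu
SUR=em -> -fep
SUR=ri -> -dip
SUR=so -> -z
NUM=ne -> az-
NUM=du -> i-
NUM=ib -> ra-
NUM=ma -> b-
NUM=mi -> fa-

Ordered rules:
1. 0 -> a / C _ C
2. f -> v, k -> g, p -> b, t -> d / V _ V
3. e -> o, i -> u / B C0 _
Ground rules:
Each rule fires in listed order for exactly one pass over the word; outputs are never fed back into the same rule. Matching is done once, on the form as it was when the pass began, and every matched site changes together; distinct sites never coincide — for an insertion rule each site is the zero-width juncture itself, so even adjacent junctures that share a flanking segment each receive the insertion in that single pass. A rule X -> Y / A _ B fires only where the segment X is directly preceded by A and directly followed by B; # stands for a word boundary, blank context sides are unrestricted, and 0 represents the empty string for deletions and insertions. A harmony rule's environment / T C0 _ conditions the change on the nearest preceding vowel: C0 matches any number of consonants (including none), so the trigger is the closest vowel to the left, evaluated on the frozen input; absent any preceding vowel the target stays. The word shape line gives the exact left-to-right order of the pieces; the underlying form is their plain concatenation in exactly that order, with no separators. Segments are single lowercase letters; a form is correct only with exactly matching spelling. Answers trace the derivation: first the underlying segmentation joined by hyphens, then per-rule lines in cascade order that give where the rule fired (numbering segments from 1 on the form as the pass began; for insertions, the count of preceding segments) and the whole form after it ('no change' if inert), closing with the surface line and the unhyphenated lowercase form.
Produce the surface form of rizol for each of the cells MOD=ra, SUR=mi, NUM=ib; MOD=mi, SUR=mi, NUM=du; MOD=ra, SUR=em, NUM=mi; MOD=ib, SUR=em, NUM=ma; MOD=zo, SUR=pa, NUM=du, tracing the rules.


cell MOD=ra, SUR=mi, NUM=ib:
underlying: ra-rizol-r-no
1. 0 -> a / C _ C: inserts after position(s) 7, 8: rarizolarano
2. f -> v, k -> g, p -> b, t -> d / V _ V: no change
3. e -> o, i -> u / B C0 _: fires at position(s) 4: raruzolarano
surface: raruzolarano

cell MOD=mi, SUR=mi, NUM=du:
underlying: i-rizol-gal-no
1. 0 -> a / C _ C: inserts after position(s) 6, 9: irizolagalano
2. f -> v, k -> g, p -> b, t -> d / V _ V: no change
3. e -> o, i -> u / B C0 _: no change
surface: irizolagalano

cell MOD=ra, SUR=em, NUM=mi:
underlying: fa-rizol-r-fep
1. 0 -> a / C _ C: inserts after position(s) 7, 8: farizolarafep
2. f -> v, k -> g, p -> b, t -> d / V _ V: fires at position(s) 11: farizolaravep
3. e -> o, i -> u / B C0 _: fires at position(s) 4, 12: faruzolaravop
surface: faruzolaravop

cell MOD=ib, SUR=em, NUM=ma:
underlying: b-rizol-ib-fep
1. 0 -> a / C _ C: inserts after position(s) 1, 8: barizolibafep
2. f -> v, k -> g, p -> b, t -> d / V _ V: fires at position(s) 11: barizolibavep
3. e -> o, i -> u / B C0 _: fires at position(s) 4, 8, 12: baruzolubavop
surface: baruzolubavop

cell MOD=zo, SUR=pa, NUM=du:
underlying: i-rizol-ka-zu
1. 0 -> a / C _ C: inserts after position(s) 6: irizolakazu
2. f -> v, k -> g, p -> b, t -> d / V _ V: fires at position(s) 8: irizolagazu
3. e -> o, i -> u / B C0 _: no change
surface: irizolagazu


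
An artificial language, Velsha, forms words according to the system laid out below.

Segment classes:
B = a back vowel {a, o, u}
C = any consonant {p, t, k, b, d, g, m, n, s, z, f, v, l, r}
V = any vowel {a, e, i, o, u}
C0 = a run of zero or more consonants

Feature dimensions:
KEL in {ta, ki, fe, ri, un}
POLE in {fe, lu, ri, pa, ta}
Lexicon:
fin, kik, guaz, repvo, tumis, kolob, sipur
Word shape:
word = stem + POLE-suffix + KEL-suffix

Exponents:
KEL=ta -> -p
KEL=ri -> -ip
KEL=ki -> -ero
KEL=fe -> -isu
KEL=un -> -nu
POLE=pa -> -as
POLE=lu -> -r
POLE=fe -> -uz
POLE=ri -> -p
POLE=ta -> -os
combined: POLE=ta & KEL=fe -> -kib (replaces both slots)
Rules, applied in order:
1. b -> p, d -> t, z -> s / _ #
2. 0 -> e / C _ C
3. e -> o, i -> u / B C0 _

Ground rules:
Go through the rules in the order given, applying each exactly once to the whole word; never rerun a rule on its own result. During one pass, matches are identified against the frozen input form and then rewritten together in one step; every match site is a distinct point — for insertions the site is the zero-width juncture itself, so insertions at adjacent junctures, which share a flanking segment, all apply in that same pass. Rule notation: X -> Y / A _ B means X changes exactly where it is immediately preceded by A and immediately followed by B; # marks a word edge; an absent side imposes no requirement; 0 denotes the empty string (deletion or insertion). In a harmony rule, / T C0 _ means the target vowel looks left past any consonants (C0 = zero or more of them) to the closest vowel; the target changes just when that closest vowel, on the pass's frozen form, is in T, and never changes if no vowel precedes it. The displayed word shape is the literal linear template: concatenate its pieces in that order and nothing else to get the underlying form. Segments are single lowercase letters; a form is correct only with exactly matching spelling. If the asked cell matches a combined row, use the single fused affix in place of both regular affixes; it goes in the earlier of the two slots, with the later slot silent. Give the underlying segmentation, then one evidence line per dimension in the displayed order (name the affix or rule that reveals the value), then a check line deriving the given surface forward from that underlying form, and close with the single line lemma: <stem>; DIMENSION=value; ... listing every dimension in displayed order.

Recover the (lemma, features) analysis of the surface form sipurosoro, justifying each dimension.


underlying: sipur-os-ero
KEL=ki - signalled by the affix -ero
POLE=ta - signalled by the affix -os
check: sipurosero -> sipurosero -> sipurosero -> sipurosoro
lemma: sipur; KEL=ki; POLE=ta


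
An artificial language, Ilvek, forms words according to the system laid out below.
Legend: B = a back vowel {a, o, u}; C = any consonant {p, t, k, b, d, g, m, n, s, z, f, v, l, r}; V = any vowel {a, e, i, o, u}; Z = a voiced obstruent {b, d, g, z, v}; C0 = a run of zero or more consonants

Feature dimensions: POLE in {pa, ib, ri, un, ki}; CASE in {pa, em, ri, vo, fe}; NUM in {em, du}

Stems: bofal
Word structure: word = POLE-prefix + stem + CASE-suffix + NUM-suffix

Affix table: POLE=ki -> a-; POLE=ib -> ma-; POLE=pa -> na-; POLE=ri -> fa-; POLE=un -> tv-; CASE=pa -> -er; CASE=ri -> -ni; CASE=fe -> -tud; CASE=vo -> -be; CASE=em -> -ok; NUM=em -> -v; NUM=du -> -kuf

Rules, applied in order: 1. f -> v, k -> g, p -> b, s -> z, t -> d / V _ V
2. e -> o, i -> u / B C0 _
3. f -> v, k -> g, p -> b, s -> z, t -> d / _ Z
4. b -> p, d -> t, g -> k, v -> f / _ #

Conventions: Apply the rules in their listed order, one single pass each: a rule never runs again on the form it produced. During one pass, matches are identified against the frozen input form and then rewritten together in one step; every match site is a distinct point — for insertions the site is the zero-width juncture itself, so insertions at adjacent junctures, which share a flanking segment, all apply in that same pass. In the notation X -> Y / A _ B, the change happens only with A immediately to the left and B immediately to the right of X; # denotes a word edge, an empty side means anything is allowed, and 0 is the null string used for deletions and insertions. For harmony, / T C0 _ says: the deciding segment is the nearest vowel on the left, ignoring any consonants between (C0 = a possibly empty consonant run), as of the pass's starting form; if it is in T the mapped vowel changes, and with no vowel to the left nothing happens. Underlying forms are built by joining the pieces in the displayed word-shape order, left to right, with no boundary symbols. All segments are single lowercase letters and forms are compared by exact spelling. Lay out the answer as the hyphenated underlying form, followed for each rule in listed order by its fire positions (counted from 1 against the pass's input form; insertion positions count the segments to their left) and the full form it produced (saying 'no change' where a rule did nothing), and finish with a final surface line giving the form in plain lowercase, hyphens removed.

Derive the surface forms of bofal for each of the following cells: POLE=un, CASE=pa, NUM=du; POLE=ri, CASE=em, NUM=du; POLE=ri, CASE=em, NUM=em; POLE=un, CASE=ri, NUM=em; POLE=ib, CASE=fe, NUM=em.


cell POLE=un, CASE=pa, NUM=du:
underlying: tv-bofal-er-kuf
1. f -> v, k -> g, p -> b, s -> z, t -> d / V _ V: fires at position(s) 5: tvbovalerkuf
2. e -> o, i -> u / B C0 _: fires at position(s) 8: tvbovalorkuf
3. f -> v, k -> g, p -> b, s -> z, t -> d / _ Z: fires at position(s) 1: dvbovalorkuf
4. b -> p, d -> t, g -> k, v -> f / _ #: no change
surface: dvbovalorkuf

cell POLE=ri, CASE=em, NUM=du:
underlying: fa-bofal-ok-kuf
1. f -> v, k -> g, p -> b, s -> z, t -> d / V _ V: fires at position(s) 5: fabovalokkuf
2. e -> o, i -> u / B C0 _: no change
3. f -> v, k -> g, p -> b, s -> z, t -> d / _ Z: no change
4. b -> p, d -> t, g -> k, v -> f / _ #: no change
surface: fabovalokkuf

cell POLE=ri, CASE=em, NUM=em:
underlying: fa-bofal-ok-v
1. f -> v, k -> g, p -> b, s -> z, t -> d / V _ V: fires at position(s) 5: fabovalokv
2. e -> o, i -> u / B C0 _: no change
3. f -> v, k -> g, p -> b, s -> z, t -> d / _ Z: fires at position(s) 9: fabovalogv
4. b -> p, d -> t, g -> k, v -> f / _ #: fires at position(s) 10: fabovalogf
surface: fabovalogf

cell POLE=un, CASE=ri, NUM=em:
underlying: tv-bofal-ni-v
1. f -> v, k -> g, p -> b, s -> z, t -> d / V _ V: fires at position(s) 5: tvbovalniv
2. e -> o, i -> u / B C0 _: fires at position(s) 9: tvbovalnuv
3. f -> v, k -> g, p -> b, s -> z, t -> d / _ Z: fires at position(s) 1: dvbovalnuv
4. b -> p, d -> t, g -> k, v -> f / _ #: fires at position(s) 10: dvbovalnuf
surface: dvbovalnuf

cell POLE=ib, CASE=fe, NUM=em:
underlying: ma-bofal-tud-v
1. f -> v, k -> g, p -> b, s -> z, t -> d / V _ V: fires at position(s) 5: mabovaltudv
2. e -> o, i -> u / B C0 _: no change
3. f -> v, k -> g, p -> b, s -> z, t -> d / _ Z: no change
4. b -> p, d -> t, g -> k, v -> f / _ #: fires at position(s) 11: mabovaltudf
surface: mabovaltudf


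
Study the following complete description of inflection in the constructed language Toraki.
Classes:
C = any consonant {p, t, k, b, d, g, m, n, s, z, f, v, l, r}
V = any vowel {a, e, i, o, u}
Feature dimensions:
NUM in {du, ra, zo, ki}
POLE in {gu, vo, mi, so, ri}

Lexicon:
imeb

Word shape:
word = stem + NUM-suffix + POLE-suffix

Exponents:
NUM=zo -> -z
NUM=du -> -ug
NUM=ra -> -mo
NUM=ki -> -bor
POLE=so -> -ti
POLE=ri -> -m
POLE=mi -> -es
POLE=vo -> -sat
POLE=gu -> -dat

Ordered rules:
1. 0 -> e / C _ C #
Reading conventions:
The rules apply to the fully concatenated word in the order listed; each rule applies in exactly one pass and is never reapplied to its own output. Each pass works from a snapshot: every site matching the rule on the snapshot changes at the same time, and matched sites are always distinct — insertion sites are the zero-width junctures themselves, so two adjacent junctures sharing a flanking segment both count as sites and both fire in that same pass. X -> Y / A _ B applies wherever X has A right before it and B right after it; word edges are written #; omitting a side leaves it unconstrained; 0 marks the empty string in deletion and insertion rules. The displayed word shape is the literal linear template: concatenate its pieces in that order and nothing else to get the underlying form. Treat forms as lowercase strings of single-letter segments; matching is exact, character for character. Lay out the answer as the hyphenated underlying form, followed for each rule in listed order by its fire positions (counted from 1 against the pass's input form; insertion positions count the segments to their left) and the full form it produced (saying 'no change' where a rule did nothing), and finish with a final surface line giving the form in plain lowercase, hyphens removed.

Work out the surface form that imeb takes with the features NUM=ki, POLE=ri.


underlying: imeb-bor-m
1. 0 -> e / C _ C #: inserts after position(s) 7: imebborem
surface: imebborem


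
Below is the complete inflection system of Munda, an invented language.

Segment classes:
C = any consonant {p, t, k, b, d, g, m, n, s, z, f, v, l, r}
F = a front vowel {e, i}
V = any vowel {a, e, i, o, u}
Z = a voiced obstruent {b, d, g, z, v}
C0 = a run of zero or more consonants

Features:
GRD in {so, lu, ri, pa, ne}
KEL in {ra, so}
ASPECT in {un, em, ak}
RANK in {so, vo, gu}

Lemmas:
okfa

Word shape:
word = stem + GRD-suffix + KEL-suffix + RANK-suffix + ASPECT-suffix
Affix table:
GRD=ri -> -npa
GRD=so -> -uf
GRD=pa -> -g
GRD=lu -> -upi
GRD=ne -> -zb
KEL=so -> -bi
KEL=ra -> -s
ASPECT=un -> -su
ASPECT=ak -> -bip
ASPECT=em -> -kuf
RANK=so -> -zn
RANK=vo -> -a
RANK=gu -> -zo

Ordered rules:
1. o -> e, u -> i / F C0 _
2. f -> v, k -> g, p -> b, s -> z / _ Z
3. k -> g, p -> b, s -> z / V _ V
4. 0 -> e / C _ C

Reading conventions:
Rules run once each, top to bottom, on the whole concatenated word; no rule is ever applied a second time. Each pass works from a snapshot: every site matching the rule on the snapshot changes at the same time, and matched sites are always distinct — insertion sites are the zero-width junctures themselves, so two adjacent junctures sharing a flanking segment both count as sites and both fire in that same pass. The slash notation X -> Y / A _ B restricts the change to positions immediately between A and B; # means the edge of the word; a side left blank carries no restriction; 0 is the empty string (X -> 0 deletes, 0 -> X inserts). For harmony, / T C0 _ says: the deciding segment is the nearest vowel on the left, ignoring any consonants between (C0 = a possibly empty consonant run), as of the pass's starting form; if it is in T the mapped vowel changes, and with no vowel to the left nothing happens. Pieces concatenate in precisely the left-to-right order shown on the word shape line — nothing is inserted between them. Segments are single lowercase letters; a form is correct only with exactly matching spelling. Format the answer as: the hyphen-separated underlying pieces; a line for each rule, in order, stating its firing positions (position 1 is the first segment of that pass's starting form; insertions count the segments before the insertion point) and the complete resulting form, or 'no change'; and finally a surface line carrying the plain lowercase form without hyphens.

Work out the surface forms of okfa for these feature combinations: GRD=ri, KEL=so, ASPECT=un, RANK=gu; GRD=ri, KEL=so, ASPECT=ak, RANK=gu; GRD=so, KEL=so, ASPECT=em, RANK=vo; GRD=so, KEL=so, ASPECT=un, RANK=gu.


cell GRD=ri, KEL=so, ASPECT=un, RANK=gu:
underlying: okfa-npa-bi-zo-su
1. o -> e, u -> i / F C0 _: fires at position(s) 11: okfanpabizesu
2. f -> v, k -> g, p -> b, s -> z / _ Z: no change
3. k -> g, p -> b, s -> z / V _ V: fires at position(s) 12: okfanpabizezu
4. 0 -> e / C _ C: inserts after position(s) 2, 5: okefanepabizezu
surface: okefanepabizezu

cell GRD=ri, KEL=so, ASPECT=ak, RANK=gu:
underlying: okfa-npa-bi-zo-bip
1. o -> e, u -> i / F C0 _: fires at position(s) 11: okfanpabizebip
2. f -> v, k -> g, p -> b, s -> z / _ Z: no change
3. k -> g, p -> b, s -> z / V _ V: no change
4. 0 -> e / C _ C: inserts after position(s) 2, 5: okefanepabizebip
surface: okefanepabizebip

cell GRD=so, KEL=so, ASPECT=em, RANK=vo:
underlying: okfa-uf-bi-a-kuf
1. o -> e, u -> i / F C0 _: no change
2. f -> v, k -> g, p -> b, s -> z / _ Z: fires at position(s) 6: okfauvbiakuf
3. k -> g, p -> b, s -> z / V _ V: fires at position(s) 10: okfauvbiaguf
4. 0 -> e / C _ C: inserts after position(s) 2, 6: okefauvebiaguf
surface: okefauvebiaguf

cell GRD=so, KEL=so, ASPECT=un, RANK=gu:
underlying: okfa-uf-bi-zo-su
1. o -> e, u -> i / F C0 _: fires at position(s) 10: okfaufbizesu
2. f -> v, k -> g, p -> b, s -> z / _ Z: fires at position(s) 6: okfauvbizesu
3. k -> g, p -> b, s -> z / V _ V: fires at position(s) 11: okfauvbizezu
4. 0 -> e / C _ C: inserts after position(s) 2, 6: okefauvebizezu
surface: okefauvebizezu


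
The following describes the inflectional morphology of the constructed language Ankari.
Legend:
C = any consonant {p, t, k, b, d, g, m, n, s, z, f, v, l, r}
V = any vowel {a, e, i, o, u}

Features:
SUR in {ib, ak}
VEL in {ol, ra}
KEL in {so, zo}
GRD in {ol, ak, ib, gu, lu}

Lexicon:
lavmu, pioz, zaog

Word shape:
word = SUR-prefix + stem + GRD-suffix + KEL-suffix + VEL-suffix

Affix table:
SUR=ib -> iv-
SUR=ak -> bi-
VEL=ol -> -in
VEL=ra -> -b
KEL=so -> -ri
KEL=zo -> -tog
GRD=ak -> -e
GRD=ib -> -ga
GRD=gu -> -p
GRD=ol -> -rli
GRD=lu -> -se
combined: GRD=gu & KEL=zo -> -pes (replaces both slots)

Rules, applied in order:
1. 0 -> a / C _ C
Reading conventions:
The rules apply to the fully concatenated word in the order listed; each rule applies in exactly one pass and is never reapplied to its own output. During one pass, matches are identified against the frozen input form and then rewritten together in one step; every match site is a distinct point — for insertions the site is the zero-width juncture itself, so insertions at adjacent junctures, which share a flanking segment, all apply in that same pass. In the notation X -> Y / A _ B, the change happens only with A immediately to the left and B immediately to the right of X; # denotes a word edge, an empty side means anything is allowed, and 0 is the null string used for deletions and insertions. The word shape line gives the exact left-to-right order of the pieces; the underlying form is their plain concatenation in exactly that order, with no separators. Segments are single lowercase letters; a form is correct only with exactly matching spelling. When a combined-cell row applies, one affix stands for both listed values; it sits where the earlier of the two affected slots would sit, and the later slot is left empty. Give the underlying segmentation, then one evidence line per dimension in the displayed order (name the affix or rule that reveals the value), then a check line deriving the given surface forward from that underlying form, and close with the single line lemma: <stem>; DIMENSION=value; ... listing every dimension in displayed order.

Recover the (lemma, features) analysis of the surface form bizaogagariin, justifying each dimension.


underlying: bi-zaog-ga-ri-in
SUR=ak - signalled by the affix bi-
VEL=ol - signalled by the affix -in
KEL=so - signalled by the affix -ri
GRD=ib - signalled by the affix -ga
check: bizaoggariin -> bizaogagariin
lemma: zaog; SUR=ak; VEL=ol; KEL=so; GRD=ib


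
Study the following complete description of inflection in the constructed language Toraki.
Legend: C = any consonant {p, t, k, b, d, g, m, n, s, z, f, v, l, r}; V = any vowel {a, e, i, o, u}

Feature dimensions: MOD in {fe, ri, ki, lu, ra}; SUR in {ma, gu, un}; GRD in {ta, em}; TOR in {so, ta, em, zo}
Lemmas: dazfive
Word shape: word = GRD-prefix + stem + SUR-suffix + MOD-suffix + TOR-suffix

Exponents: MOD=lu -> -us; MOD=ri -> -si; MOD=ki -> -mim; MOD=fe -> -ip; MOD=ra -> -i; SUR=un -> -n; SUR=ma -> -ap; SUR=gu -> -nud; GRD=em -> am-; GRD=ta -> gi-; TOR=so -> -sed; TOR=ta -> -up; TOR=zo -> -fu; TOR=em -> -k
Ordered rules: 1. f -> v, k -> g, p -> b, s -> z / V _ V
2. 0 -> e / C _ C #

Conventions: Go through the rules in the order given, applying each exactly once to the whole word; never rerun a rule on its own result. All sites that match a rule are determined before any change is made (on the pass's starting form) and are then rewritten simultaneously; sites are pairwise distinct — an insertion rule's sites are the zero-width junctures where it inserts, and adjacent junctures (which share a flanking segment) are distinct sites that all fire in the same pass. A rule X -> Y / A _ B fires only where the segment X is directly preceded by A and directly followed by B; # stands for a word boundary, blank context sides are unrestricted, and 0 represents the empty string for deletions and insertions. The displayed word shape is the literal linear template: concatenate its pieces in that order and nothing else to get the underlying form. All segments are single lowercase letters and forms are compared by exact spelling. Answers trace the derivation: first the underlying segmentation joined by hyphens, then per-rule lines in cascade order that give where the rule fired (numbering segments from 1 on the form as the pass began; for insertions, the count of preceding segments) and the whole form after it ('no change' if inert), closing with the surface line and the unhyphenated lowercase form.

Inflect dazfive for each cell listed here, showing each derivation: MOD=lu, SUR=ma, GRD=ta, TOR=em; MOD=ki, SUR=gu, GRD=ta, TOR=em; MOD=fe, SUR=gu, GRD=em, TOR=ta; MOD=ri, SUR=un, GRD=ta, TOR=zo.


cell MOD=lu, SUR=ma, GRD=ta, TOR=em:
underlying: gi-dazfive-ap-us-k
1. f -> v, k -> g, p -> b, s -> z / V _ V: fires at position(s) 11: gidazfiveabusk
2. 0 -> e / C _ C #: inserts after position(s) 13: gidazfiveabusek
surface: gidazfiveabusek

cell MOD=ki, SUR=gu, GRD=ta, TOR=em:
underlying: gi-dazfive-nud-mim-k
1. f -> v, k -> g, p -> b, s -> z / V _ V: no change
2. 0 -> e / C _ C #: inserts after position(s) 15: gidazfivenudmimek
surface: gidazfivenudmimek

cell MOD=fe, SUR=gu, GRD=em, TOR=ta:
underlying: am-dazfive-nud-ip-up
1. f -> v, k -> g, p -> b, s -> z / V _ V: fires at position(s) 14: amdazfivenudibup
2. 0 -> e / C _ C #: no change
surface: amdazfivenudibup

cell MOD=ri, SUR=un, GRD=ta, TOR=zo:
underlying: gi-dazfive-n-si-fu
1. f -> v, k -> g, p -> b, s -> z / V _ V: fires at position(s) 13: gidazfivensivu
2. 0 -> e / C _ C #: no change
surface: gidazfivensivu


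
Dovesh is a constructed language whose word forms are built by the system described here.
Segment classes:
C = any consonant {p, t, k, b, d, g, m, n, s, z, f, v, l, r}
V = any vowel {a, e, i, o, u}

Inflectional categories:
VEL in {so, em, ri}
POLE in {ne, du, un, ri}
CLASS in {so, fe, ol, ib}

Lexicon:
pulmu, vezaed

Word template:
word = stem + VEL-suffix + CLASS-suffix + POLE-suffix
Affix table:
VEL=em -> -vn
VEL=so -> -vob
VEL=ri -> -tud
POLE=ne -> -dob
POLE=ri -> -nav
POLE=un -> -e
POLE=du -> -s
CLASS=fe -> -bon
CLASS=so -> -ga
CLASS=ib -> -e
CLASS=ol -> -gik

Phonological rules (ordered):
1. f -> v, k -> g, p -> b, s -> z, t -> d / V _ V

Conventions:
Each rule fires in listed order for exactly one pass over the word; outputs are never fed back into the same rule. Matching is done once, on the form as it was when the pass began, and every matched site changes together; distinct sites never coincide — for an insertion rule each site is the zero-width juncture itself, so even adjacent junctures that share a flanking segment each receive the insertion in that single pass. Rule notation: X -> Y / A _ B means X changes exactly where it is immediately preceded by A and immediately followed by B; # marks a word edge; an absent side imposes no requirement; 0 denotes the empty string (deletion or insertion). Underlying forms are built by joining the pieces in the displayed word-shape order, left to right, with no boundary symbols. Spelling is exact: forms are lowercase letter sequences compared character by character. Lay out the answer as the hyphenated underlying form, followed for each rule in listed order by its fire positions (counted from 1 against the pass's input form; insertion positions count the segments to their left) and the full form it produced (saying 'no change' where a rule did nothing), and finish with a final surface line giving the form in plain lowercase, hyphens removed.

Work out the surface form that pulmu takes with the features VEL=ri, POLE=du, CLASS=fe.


underlying: pulmu-tud-bon-s
1. f -> v, k -> g, p -> b, s -> z, t -> d / V _ V: fires at position(s) 6: pulmududbons
surface: pulmududbons


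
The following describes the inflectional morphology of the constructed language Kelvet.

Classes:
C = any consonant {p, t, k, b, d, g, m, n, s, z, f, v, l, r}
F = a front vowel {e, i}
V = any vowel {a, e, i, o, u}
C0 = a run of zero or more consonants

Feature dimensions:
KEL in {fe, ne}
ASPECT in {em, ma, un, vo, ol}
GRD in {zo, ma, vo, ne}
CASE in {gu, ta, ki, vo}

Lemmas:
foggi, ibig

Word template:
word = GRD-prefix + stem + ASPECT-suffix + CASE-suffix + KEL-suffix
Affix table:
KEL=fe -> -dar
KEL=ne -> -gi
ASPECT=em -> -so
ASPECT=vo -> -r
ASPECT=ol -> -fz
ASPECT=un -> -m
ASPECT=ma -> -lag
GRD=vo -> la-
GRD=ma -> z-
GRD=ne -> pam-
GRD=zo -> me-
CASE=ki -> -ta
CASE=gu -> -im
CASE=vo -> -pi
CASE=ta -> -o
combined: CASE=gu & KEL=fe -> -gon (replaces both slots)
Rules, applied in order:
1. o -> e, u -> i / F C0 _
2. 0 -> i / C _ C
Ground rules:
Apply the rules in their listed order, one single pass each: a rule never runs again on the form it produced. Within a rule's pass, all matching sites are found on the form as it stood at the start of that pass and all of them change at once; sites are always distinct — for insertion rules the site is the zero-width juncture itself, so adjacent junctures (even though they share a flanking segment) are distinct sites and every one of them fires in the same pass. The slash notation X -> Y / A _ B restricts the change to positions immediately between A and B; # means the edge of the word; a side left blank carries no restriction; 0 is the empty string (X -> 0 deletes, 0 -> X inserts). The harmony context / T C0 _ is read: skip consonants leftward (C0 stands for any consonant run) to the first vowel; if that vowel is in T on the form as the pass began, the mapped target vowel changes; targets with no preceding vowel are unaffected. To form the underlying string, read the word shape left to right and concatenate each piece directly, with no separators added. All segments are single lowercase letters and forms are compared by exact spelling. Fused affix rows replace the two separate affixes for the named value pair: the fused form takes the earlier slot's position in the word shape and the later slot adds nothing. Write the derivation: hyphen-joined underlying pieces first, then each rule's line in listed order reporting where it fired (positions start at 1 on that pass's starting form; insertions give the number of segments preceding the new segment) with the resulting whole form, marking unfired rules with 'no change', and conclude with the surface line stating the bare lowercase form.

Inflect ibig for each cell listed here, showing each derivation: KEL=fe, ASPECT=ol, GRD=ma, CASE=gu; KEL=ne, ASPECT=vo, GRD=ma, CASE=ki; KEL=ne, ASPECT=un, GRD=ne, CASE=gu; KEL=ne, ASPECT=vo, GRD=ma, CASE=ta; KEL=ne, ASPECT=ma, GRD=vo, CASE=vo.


cell KEL=fe, ASPECT=ol, GRD=ma, CASE=gu:
underlying: z-ibig-fz-gon
1. o -> e, u -> i / F C0 _: fires at position(s) 9: zibigfzgen
2. 0 -> i / C _ C: inserts after position(s) 5, 6, 7: zibigifizigen
surface: zibigifizigen

cell KEL=ne, ASPECT=vo, GRD=ma, CASE=ki:
underlying: z-ibig-r-ta-gi
1. o -> e, u -> i / F C0 _: no change
2. 0 -> i / C _ C: inserts after position(s) 5, 6: zibigiritagi
surface: zibigiritagi

cell KEL=ne, ASPECT=un, GRD=ne, CASE=gu:
underlying: pam-ibig-m-im-gi
1. o -> e, u -> i / F C0 _: no change
2. 0 -> i / C _ C: inserts after position(s) 7, 10: pamibigimimigi
surface: pamibigimimigi

cell KEL=ne, ASPECT=vo, GRD=ma, CASE=ta:
underlying: z-ibig-r-o-gi
1. o -> e, u -> i / F C0 _: fires at position(s) 7: zibigregi
2. 0 -> i / C _ C: inserts after position(s) 5: zibigiregi
surface: zibigiregi

cell KEL=ne, ASPECT=ma, GRD=vo, CASE=vo:
underlying: la-ibig-lag-pi-gi
1. o -> e, u -> i / F C0 _: no change
2. 0 -> i / C _ C: inserts after position(s) 6, 9: laibigilagipigi
surface: laibigilagipigi


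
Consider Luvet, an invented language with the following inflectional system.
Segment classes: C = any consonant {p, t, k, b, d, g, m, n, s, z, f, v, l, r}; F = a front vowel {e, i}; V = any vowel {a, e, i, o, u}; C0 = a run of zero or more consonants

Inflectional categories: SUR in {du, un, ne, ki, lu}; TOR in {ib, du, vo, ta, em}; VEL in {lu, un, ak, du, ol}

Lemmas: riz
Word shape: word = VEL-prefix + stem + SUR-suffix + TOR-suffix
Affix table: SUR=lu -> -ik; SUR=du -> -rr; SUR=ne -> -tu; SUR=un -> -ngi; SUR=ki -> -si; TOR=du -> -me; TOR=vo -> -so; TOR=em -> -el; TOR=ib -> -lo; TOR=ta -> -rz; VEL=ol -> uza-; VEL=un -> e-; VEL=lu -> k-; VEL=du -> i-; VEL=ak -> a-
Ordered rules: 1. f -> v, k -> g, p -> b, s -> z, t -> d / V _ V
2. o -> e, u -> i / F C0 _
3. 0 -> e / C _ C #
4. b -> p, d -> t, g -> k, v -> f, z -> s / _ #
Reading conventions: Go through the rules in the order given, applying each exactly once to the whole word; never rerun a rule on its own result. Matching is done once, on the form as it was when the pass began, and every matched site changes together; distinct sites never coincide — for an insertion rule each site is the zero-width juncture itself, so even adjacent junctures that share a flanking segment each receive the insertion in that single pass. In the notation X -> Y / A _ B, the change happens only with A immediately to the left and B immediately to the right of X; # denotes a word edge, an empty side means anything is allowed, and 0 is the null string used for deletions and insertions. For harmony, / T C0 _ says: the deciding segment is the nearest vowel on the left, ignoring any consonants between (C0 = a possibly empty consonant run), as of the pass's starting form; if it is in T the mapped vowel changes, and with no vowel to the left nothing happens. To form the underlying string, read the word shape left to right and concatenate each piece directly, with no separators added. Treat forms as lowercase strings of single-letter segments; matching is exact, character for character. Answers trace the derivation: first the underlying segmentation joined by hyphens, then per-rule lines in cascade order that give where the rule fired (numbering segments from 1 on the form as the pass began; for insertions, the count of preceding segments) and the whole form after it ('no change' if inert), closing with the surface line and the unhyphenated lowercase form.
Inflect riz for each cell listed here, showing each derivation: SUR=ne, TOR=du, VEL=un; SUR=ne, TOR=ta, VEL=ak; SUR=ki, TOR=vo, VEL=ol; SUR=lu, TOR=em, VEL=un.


cell SUR=ne, TOR=du, VEL=un:
underlying: e-riz-tu-me
1. f -> v, k -> g, p -> b, s -> z, t -> d / V _ V: no change
2. o -> e, u -> i / F C0 _: fires at position(s) 6: eriztime
3. 0 -> e / C _ C #: no change
4. b -> p, d -> t, g -> k, v -> f, z -> s / _ #: no change
surface: eriztime

cell SUR=ne, TOR=ta, VEL=ak:
underlying: a-riz-tu-rz
1. f -> v, k -> g, p -> b, s -> z, t -> d / V _ V: no change
2. o -> e, u -> i / F C0 _: fires at position(s) 6: ariztirz
3. 0 -> e / C _ C #: inserts after position(s) 7: ariztirez
4. b -> p, d -> t, g -> k, v -> f, z -> s / _ #: fires at position(s) 9: ariztires
surface: ariztires

cell SUR=ki, TOR=vo, VEL=ol:
underlying: uza-riz-si-so
1. f -> v, k -> g, p -> b, s -> z, t -> d / V _ V: fires at position(s) 9: uzarizsizo
2. o -> e, u -> i / F C0 _: fires at position(s) 10: uzarizsize
3. 0 -> e / C _ C #: no change
4. b -> p, d -> t, g -> k, v -> f, z -> s / _ #: no change
surface: uzarizsize

cell SUR=lu, TOR=em, VEL=un:
underlying: e-riz-ik-el
1. f -> v, k -> g, p -> b, s -> z, t -> d / V _ V: fires at position(s) 6: erizigel
2. o -> e, u -> i / F C0 _: no change
3. 0 -> e / C _ C #: no change
4. b -> p, d -> t, g -> k, v -> f, z -> s / _ #: no change
surface: erizigel
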